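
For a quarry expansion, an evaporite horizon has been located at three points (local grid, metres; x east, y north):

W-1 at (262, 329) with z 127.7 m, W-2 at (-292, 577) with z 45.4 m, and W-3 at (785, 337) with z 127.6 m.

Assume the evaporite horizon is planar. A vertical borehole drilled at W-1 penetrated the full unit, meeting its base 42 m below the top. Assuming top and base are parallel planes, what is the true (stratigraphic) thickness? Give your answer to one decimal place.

40.0 m

Two edge vectors: W-1→W-2 = (-554, 248, -82.3), W-1→W-3 = (523, 8, -0.1).
Normal n = (W-1→W-2) × (W-1→W-3) = (633.6, -43098.3, -134136).
So ∂z/∂x = −n_x/n_z = 0.00472 and ∂z/∂y = −n_y/n_z = −0.32130.
|∇z| = √(a²+b²) = 0.32134, so dip δ = arctan(0.32134) = 17.81°.
True thickness = vertical thickness × cos δ = 42 × cos 17.81° = 40.0 m.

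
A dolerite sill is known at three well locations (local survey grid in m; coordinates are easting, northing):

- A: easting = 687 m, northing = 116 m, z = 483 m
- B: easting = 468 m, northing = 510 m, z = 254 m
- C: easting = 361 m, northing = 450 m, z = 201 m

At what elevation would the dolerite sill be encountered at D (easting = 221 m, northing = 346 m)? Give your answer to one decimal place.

137.6 m

Two edge vectors: A→B = (-219, 394, -229), A→C = (-326, 334, -282).
Normal n = (A→B) × (A→C) = (-34622, 12896, 55298).
So ∂z/∂easting = −n_x/n_z = 0.62610 and ∂z/∂northing = −n_y/n_z = −0.23321.
Intercept c from A: 483 − 430.13 + 27.05 = 79.92.
At (221, 346): z = 138.4 − 80.7 + 79.92 = 137.6 m.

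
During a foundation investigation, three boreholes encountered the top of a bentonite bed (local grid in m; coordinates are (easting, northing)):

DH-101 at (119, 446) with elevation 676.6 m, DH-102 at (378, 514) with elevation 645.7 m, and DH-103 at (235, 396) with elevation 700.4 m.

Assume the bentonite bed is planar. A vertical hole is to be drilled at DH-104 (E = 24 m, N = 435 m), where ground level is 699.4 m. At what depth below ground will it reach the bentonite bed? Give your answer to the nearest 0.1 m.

Let the plane be z = a·E + b·N + c.
DH-102−DH-101: 259a + 68b = −30.9;  DH-103−DH-101: 116a − 50b = 23.8.
Solving gives a = 0.00352, b = −0.46783.
Then c = 676.6 − a·119 − b·446 = 884.83.
At (24, 435): z_contact = 0.08 − 203.51 + 884.83 = 681.41 m.
Depth below ground = 699.4 − 681.41 = 18.0 m.

18.0 m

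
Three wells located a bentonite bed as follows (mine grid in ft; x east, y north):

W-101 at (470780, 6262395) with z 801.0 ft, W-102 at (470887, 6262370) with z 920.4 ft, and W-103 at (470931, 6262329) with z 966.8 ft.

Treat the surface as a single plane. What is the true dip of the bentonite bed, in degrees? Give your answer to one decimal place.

Let the plane be z = a·x + b·y + c.
W-102−W-101: 107a − 25b = 119.4;  W-103−W-101: 151a − 66b = 165.8.
Solving gives a = 1.13642, b = 0.08786.
Gradient magnitude |∇z| = √(a² + b²) = √(1.29144 + 0.00772) = 1.13981.
True dip = arctan(1.13981) = 48.7°, dipping toward W (azimuth ≈ 266°).

48.7°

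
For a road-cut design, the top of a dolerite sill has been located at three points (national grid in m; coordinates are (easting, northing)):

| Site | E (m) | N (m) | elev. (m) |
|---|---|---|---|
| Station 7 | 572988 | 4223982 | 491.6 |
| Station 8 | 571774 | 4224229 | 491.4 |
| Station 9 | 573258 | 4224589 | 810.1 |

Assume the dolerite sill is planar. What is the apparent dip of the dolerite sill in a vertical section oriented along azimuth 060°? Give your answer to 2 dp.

Let the plane be z = a·E + b·N + c.
Station 8−Station 7: −1214a + 247b = −0.2;  Station 9−Station 7: 270a + 607b = 318.5.
Solving gives a = 0.09805, b = 0.48110.
Unit vector along 060° is (sin 60°, cos 60°) = (0.8660, 0.5000).
Slope in that direction = a·(0.8660) + b·(0.5000) = 0.32546.
Apparent dip = arctan|0.32546| = 18.03° (true dip is 26.2°, so apparent ≤ true as expected).

18.03°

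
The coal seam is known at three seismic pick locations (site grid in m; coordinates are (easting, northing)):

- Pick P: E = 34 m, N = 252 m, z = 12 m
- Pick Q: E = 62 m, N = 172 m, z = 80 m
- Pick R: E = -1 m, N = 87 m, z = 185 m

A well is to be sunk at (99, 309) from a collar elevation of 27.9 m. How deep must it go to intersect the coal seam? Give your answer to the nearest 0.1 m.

94.3 m

Two edge vectors: Pick P→Pick Q = (28, -80, 68), Pick P→Pick R = (-35, -165, 173).
Normal n = (Pick P→Pick Q) × (Pick P→Pick R) = (-2620, -7224, -7420).
So ∂z/∂E = −n_x/n_z = −0.35310 and ∂z/∂N = −n_y/n_z = −0.97358.
Intercept c from Pick P: 12 + 12.01 + 245.34 = 269.35.
At (99, 309): z_contact = −34.96 − 300.84 + 269.35 = -66.45 m.
Depth below ground = 27.9 − (-66.45) = 94.3 m.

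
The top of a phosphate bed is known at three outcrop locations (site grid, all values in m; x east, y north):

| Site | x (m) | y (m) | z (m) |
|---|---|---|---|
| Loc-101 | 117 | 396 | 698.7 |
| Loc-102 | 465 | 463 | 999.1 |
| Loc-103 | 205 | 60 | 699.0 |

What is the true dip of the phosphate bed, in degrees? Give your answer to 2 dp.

40.35°

Let the plane be z = a·x + b·y + c.
Loc-102−Loc-101: 348a + 67b = 300.4;  Loc-103−Loc-101: 88a − 336b = 0.3.
Solving gives a = 0.82194, b = 0.21438.
Gradient magnitude |∇z| = √(a² + b²) = √(0.67559 + 0.04596) = 0.84944.
True dip = arctan(0.84944) = 40.35°, dipping toward WSW (azimuth ≈ 255°).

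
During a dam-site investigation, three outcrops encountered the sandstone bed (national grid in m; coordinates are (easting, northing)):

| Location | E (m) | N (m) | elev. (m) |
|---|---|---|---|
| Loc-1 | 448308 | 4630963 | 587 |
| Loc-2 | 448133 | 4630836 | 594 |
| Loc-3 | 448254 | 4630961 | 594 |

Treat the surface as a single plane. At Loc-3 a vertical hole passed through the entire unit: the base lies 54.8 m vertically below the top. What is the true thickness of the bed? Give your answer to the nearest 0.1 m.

Let the plane be z = a·E + b·N + c.
Loc-2−Loc-1: −175a − 127b = 7;  Loc-3−Loc-1: −54a − 2b = 7.
Solving gives a = −0.13445, b = 0.13015.
|∇z| = √(a²+b²) = 0.18712, so dip δ = arctan(0.18712) = 10.60°.
True thickness = vertical thickness × cos δ = 54.8 × cos 10.60° = 53.9 m.

53.9 m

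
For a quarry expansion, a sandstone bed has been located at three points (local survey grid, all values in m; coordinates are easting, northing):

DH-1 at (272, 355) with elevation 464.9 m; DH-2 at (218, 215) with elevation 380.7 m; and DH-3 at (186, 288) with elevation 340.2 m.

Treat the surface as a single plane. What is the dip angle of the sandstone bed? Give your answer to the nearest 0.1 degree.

Let the plane be z = a·easting + b·northing + c.
DH-2−DH-1: −54a − 140b = −84.2;  DH-3−DH-1: −86a − 67b = −124.7.
Solving gives a = 1.40306, b = 0.06025.
Gradient magnitude |∇z| = √(a² + b²) = √(1.96859 + 0.00363) = 1.40436.
True dip = arctan(1.40436) = 54.5°, dipping toward W (azimuth ≈ 268°).

54.5°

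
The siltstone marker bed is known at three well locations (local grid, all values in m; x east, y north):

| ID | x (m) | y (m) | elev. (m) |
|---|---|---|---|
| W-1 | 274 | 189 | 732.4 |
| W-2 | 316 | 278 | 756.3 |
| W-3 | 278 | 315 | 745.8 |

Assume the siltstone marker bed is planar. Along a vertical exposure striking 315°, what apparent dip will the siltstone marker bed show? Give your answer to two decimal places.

Two edge vectors: W-1→W-2 = (42, 89, 23.9), W-1→W-3 = (4, 126, 13.4).
Normal n = (W-1→W-2) × (W-1→W-3) = (-1818.8, -467.2, 4936).
So ∂z/∂x = −n_x/n_z = 0.36848 and ∂z/∂y = −n_y/n_z = 0.09465.
Unit vector along 315° is (sin 315°, cos 315°) = (-0.7071, 0.7071).
Slope in that direction = a·(-0.7071) + b·(0.7071) = −0.19362.
Apparent dip = arctan|0.19362| = 10.96° (true dip is 20.8°, so apparent ≤ true as expected).

10.96°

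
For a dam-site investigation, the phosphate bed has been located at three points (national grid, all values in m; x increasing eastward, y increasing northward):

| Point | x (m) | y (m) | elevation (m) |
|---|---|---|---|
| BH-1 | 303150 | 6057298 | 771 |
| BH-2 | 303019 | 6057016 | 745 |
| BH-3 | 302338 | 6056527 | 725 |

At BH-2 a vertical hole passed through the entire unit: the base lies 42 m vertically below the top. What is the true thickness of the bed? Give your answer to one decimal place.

Two edge vectors: BH-1→BH-2 = (-131, -282, -26), BH-1→BH-3 = (-812, -771, -46).
Normal n = (BH-1→BH-2) × (BH-1→BH-3) = (-7074, 15086, -127983).
So ∂z/∂x = −n_x/n_z = −0.05527 and ∂z/∂y = −n_y/n_z = 0.11788.
|∇z| = √(a²+b²) = 0.13019, so dip δ = arctan(0.13019) = 7.42°.
True thickness = vertical thickness × cos δ = 42 × cos 7.42° = 41.6 m.

41.6 m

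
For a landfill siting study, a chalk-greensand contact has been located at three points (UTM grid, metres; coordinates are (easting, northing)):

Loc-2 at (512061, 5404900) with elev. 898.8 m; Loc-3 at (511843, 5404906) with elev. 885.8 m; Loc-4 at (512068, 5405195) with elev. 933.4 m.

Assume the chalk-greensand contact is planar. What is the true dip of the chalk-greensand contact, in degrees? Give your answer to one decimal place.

Two edge vectors: Loc-2→Loc-3 = (-218, 6, -13), Loc-2→Loc-4 = (7, 295, 34.6).
Normal n = (Loc-2→Loc-3) × (Loc-2→Loc-4) = (4042.6, 7451.8, -64352).
So ∂z/∂E = −n_x/n_z = 0.06282 and ∂z/∂N = −n_y/n_z = 0.11580.
Gradient magnitude |∇z| = √(a² + b²) = √(0.00395 + 0.01341) = 0.13174.
True dip = arctan(0.13174) = 7.5°, dipping toward SSW (azimuth ≈ 208°).

7.5°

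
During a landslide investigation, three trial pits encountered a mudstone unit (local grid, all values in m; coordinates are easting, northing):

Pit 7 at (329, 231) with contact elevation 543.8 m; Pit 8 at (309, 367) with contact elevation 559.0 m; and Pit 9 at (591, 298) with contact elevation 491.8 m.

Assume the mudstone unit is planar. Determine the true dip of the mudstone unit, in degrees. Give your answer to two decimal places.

Let the plane be z = a·easting + b·northing + c.
Pit 8−Pit 7: −20a + 136b = 15.2;  Pit 9−Pit 7: 262a + 67b = −52.
Solving gives a = −0.21883, b = 0.07958.
Gradient magnitude |∇z| = √(a² + b²) = √(0.04788 + 0.00633) = 0.23285.
True dip = arctan(0.23285) = 13.11°, dipping toward ESE (azimuth ≈ 110°).

13.11°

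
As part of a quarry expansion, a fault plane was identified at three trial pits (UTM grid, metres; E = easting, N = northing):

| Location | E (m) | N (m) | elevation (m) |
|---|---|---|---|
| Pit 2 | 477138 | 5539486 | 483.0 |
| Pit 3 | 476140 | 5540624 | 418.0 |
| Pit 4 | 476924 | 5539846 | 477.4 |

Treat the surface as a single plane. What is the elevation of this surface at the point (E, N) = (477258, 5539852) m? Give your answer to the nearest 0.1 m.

Let the plane be z = a·E + b·N + c.
Pit 3−Pit 2: −998a + 1138b = −65;  Pit 4−Pit 2: −214a + 360b = −5.6.
Solving gives a = 0.147105782, b = 0.071890659.
Then c = 483 − a·477138 − b·5539486 = −467944.06.
At (477258, 5539852): z = 70207.4 + 398263.6 − 467944.06 = 527.0 m.

527.0 m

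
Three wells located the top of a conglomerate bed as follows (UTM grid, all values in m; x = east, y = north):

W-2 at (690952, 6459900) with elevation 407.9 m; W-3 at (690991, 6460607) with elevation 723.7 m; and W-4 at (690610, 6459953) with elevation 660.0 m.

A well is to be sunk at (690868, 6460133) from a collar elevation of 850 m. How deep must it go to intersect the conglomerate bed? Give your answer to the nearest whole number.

274 m

Let the plane be z = a·x + b·y + c.
W-3−W-2: 39a + 707b = 315.8;  W-4−W-2: −342a + 53b = 252.1.
Solving gives a = −0.66225145, b = 0.48320765.
Then c = 407.9 − a·690952 − b·6459900 = −2663481.22.
At (690868, 6460133): z_contact = −457528.3 + 3121585.7 − 2663481.22 = 576.1 m.
Depth below ground = 850 − 576.1 = 274 m.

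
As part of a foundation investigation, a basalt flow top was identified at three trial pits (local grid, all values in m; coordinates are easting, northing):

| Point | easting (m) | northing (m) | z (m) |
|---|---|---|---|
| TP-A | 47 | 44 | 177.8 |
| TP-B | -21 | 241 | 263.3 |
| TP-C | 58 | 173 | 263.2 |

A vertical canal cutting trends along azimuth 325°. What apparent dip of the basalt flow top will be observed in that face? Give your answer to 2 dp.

Two edge vectors: TP-A→TP-B = (-68, 197, 85.5), TP-A→TP-C = (11, 129, 85.4).
Normal n = (TP-A→TP-B) × (TP-A→TP-C) = (5794.3, 6747.7, -10939).
So ∂z/∂easting = −n_x/n_z = 0.52969 and ∂z/∂northing = −n_y/n_z = 0.61685.
Unit vector along 325° is (sin 325°, cos 325°) = (-0.5736, 0.8192).
Slope in that direction = a·(-0.5736) + b·(0.8192) = 0.20147.
Apparent dip = arctan|0.20147| = 11.39° (true dip is 39.1°, so apparent ≤ true as expected).

11.39°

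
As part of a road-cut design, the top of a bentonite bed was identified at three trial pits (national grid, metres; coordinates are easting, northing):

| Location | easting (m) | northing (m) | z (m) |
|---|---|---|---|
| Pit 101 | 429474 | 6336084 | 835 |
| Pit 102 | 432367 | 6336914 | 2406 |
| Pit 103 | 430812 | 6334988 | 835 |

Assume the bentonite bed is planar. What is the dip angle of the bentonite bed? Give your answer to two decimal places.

Let the plane be z = a·easting + b·northing + c.
Pit 102−Pit 101: 2893a + 830b = 1571;  Pit 103−Pit 101: 1338a − 1096b = 0.
Solving gives a = 0.40217, b = 0.49098.
Gradient magnitude |∇z| = √(a² + b²) = √(0.16174 + 0.24106) = 0.63467.
True dip = arctan(0.63467) = 32.40°, dipping toward SW (azimuth ≈ 219°).

32.40°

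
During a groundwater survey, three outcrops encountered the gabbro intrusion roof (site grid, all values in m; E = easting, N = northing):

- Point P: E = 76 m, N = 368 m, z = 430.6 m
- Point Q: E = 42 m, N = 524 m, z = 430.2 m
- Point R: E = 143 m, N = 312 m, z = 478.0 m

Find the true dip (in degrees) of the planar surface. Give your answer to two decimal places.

Let the plane be z = a·E + b·N + c.
Point Q−Point P: −34a + 156b = −0.4;  Point R−Point P: 67a − 56b = 47.4.
Solving gives a = 0.86242, b = 0.18540.
Gradient magnitude |∇z| = √(a² + b²) = √(0.74378 + 0.03437) = 0.88213.
True dip = arctan(0.88213) = 41.42°, dipping toward WSW (azimuth ≈ 258°).

41.42°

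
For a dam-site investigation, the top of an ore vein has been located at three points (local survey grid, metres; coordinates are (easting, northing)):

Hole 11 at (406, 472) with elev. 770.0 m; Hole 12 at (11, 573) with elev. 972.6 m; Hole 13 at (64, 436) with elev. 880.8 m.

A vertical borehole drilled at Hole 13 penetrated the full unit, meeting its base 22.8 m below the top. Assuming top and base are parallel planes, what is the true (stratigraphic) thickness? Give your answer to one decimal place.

19.1 m

Let the plane be z = a·E + b·N + c.
Hole 12−Hole 11: −395a + 101b = 202.6;  Hole 13−Hole 11: −342a − 36b = 110.8.
Solving gives a = −0.37907, b = 0.52342.
|∇z| = √(a²+b²) = 0.64627, so dip δ = arctan(0.64627) = 32.87°.
True thickness = vertical thickness × cos δ = 22.8 × cos 32.87° = 19.1 m.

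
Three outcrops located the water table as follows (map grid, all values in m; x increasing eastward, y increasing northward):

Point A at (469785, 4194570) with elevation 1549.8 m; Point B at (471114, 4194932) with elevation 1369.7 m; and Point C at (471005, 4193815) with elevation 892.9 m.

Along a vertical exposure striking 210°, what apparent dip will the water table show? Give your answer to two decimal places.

Let the plane be z = a·x + b·y + c.
Point B−Point A: 1329a + 362b = −180.1;  Point C−Point A: 1220a − 755b = −656.9.
Solving gives a = −0.25866, b = 0.45210.
Unit vector along 210° is (sin 210°, cos 210°) = (-0.5000, -0.8660).
Slope in that direction = a·(-0.5000) + b·(-0.8660) = −0.26220.
Apparent dip = arctan|0.26220| = 14.69° (true dip is 27.5°, so apparent ≤ true as expected).

14.69°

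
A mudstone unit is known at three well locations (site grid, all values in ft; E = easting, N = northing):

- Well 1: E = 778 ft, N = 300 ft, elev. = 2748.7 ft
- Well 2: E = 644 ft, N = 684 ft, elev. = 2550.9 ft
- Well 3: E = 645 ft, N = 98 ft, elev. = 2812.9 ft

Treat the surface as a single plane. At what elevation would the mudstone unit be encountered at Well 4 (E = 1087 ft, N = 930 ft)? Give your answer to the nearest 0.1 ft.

2527.8 ft

Two edge vectors: Well 1→Well 2 = (-134, 384, -197.8), Well 1→Well 3 = (-133, -202, 64.2).
Normal n = (Well 1→Well 2) × (Well 1→Well 3) = (-15302.8, 34910.2, 78140).
So ∂z/∂E = −n_x/n_z = 0.195838 and ∂z/∂N = −n_y/n_z = −0.446765.
Intercept c from Well 1: 2748.7 − 152.36 + 134.03 = 2730.37.
At (1087, 930): z = 212.9 − 415.5 + 2730.37 = 2527.8 ft.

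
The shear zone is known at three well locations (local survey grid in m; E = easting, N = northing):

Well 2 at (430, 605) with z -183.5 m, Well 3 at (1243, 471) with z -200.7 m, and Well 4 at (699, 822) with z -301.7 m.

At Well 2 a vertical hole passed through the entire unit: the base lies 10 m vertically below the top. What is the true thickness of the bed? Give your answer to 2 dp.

9.15 m

Let the plane be z = a·E + b·N + c.
Well 3−Well 2: 813a − 134b = −17.2;  Well 4−Well 2: 269a + 217b = −118.2.
Solving gives a = −0.09211, b = −0.43051.
|∇z| = √(a²+b²) = 0.44026, so dip δ = arctan(0.44026) = 23.76°.
True thickness = vertical thickness × cos δ = 10 × cos 23.76° = 9.15 m.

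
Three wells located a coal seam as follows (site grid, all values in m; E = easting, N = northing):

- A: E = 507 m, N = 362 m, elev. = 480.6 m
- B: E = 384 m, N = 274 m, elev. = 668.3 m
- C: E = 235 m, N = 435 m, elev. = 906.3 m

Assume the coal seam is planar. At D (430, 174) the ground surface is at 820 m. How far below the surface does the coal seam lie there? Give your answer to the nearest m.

227 m

Let the plane be z = a·E + b·N + c.
B−A: −123a − 88b = 187.7;  C−A: −272a + 73b = 425.7.
Solving gives a = −1.55442, b = 0.03970.
Then c = 480.6 − a·507 − b·362 = 1254.32.
At (430, 174): z_contact = −668.4 + 6.9 + 1254.32 = 592.8 m.
Depth below ground = 820 − 592.8 = 227 m.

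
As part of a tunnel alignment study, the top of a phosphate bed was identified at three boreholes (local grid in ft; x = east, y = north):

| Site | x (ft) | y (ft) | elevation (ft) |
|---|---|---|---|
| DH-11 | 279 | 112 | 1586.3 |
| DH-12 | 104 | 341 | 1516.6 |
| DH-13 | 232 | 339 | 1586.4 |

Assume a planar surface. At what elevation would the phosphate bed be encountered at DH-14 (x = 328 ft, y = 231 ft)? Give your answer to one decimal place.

Let the plane be z = a·x + b·y + c.
DH-12−DH-11: −175a + 229b = −69.7;  DH-13−DH-11: −47a + 227b = 0.1.
Solving gives a = 0.54709, b = 0.11371.
Then c = 1586.3 − a·279 − b·112 = 1420.93.
At (328, 231): z = 179.4 + 26.3 + 1420.93 = 1626.6 ft.

1626.6 ft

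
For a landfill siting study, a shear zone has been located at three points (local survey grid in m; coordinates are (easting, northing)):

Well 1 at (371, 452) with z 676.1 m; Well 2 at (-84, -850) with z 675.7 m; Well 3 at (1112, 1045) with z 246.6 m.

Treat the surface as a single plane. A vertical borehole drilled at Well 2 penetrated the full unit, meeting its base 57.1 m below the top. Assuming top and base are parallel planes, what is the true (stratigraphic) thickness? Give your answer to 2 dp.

Let the plane be z = a·E + b·N + c.
Well 2−Well 1: −455a − 1302b = −0.4;  Well 3−Well 1: 741a + 593b = −429.5.
Solving gives a = −0.80500, b = 0.28162.
|∇z| = √(a²+b²) = 0.85284, so dip δ = arctan(0.85284) = 40.46°.
True thickness = vertical thickness × cos δ = 57.1 × cos 40.46° = 43.45 m.

43.45 m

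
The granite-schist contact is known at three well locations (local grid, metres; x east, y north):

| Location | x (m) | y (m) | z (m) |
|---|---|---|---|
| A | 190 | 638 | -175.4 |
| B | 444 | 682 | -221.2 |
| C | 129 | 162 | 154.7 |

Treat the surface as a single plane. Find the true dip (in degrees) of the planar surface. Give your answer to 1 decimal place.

34.5°

Two edge vectors: A→B = (254, 44, -45.8), A→C = (-61, -476, 330.1).
Normal n = (A→B) × (A→C) = (-7276.4, -81051.6, -118220).
So ∂z/∂x = −n_x/n_z = −0.06155 and ∂z/∂y = −n_y/n_z = −0.68560.
Gradient magnitude |∇z| = √(a² + b²) = √(0.00379 + 0.47005) = 0.68836.
True dip = arctan(0.68836) = 34.5°, dipping toward N (azimuth ≈ 005°).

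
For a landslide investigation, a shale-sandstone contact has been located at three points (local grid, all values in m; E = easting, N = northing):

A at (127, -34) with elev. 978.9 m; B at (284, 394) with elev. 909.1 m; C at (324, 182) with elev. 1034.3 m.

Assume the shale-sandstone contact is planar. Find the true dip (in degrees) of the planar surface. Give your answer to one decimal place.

41.6°

Two edge vectors: A→B = (157, 428, -69.8), A→C = (197, 216, 55.4).
Normal n = (A→B) × (A→C) = (38788, -22448.4, -50404).
So ∂z/∂E = −n_x/n_z = 0.76954 and ∂z/∂N = −n_y/n_z = −0.44537.
Gradient magnitude |∇z| = √(a² + b²) = √(0.59220 + 0.19835) = 0.88913.
True dip = arctan(0.88913) = 41.6°, dipping toward WNW (azimuth ≈ 300°).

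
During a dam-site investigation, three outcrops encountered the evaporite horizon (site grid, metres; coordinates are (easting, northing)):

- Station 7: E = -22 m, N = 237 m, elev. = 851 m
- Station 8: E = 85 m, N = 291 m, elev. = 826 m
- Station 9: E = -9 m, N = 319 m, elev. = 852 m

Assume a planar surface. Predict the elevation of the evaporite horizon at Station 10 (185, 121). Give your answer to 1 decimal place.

Two edge vectors: Station 7→Station 8 = (107, 54, -25), Station 7→Station 9 = (13, 82, 1).
Normal n = (Station 7→Station 8) × (Station 7→Station 9) = (2104, -432, 8072).
So ∂z/∂E = −n_x/n_z = −0.26065 and ∂z/∂N = −n_y/n_z = 0.05352.
Intercept c from Station 7: 851 − 5.73 − 12.68 = 832.58.
At (185, 121): z = −48.2 + 6.5 + 832.58 = 790.8 m.

790.8 m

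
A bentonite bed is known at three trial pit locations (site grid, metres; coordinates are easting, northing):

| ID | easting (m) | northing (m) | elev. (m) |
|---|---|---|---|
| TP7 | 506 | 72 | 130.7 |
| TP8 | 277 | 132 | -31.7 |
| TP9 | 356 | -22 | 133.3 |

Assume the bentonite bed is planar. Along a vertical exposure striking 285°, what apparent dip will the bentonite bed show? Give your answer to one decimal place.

34.6°

Two edge vectors: TP7→TP8 = (-229, 60, -162.4), TP7→TP9 = (-150, -94, 2.6).
Normal n = (TP7→TP8) × (TP7→TP9) = (-15109.6, 24955.4, 30526).
So ∂z/∂easting = −n_x/n_z = 0.49497 and ∂z/∂northing = −n_y/n_z = −0.81751.
Unit vector along 285° is (sin 285°, cos 285°) = (-0.9659, 0.2588).
Slope in that direction = a·(-0.9659) + b·(0.2588) = −0.68970.
Apparent dip = arctan|0.68970| = 34.6° (true dip is 43.7°, so apparent ≤ true as expected).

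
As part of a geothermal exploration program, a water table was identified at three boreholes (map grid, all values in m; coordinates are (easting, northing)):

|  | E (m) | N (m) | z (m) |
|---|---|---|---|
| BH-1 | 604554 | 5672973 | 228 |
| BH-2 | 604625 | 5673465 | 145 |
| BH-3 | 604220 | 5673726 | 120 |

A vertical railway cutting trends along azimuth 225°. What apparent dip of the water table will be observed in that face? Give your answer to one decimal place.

8.3°

Two edge vectors: BH-1→BH-2 = (71, 492, -83), BH-1→BH-3 = (-334, 753, -108).
Normal n = (BH-1→BH-2) × (BH-1→BH-3) = (9363, 35390, 217791).
So ∂z/∂E = −n_x/n_z = −0.04299 and ∂z/∂N = −n_y/n_z = −0.16250.
Unit vector along 225° is (sin 225°, cos 225°) = (-0.7071, -0.7071).
Slope in that direction = a·(-0.7071) + b·(-0.7071) = 0.14530.
Apparent dip = arctan|0.14530| = 8.3° (true dip is 9.5°, so apparent ≤ true as expected).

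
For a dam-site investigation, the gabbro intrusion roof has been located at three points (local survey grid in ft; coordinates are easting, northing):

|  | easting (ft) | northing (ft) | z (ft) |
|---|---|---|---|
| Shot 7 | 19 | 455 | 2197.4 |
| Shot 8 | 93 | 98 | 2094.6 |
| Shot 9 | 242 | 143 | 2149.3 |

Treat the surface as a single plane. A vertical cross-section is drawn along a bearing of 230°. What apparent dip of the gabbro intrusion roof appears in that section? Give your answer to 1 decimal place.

22.9°

Two edge vectors: Shot 7→Shot 8 = (74, -357, -102.8), Shot 7→Shot 9 = (223, -312, -48.1).
Normal n = (Shot 7→Shot 8) × (Shot 7→Shot 9) = (-14901.9, -19365, 56523).
So ∂z/∂easting = −n_x/n_z = 0.26364 and ∂z/∂northing = −n_y/n_z = 0.34260.
Unit vector along 230° is (sin 230°, cos 230°) = (-0.7660, -0.6428).
Slope in that direction = a·(-0.7660) + b·(-0.6428) = −0.42218.
Apparent dip = arctan|0.42218| = 22.9° (true dip is 23.4°, so apparent ≤ true as expected).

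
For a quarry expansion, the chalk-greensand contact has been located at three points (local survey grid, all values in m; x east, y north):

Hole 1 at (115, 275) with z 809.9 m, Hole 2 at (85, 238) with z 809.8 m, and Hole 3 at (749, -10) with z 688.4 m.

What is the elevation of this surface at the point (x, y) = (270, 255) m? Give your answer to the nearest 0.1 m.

786.0 m

Two edge vectors: Hole 1→Hole 2 = (-30, -37, -0.1), Hole 1→Hole 3 = (634, -285, -121.5).
Normal n = (Hole 1→Hole 2) × (Hole 1→Hole 3) = (4467, -3708.4, 32008).
So ∂z/∂x = −n_x/n_z = −0.13956 and ∂z/∂y = −n_y/n_z = 0.11586.
Intercept c from Hole 1: 809.9 + 16.05 − 31.86 = 794.09.
At (270, 255): z = −37.7 + 29.5 + 794.09 = 786.0 m.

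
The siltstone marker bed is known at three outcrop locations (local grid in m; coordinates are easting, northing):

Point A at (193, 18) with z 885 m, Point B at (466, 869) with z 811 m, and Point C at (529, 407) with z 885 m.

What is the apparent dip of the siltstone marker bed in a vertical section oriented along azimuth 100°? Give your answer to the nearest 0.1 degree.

Two edge vectors: Point A→Point B = (273, 851, -74), Point A→Point C = (336, 389, 0).
Normal n = (Point A→Point B) × (Point A→Point C) = (28786, -24864, -179739).
So ∂z/∂easting = −n_x/n_z = 0.16015 and ∂z/∂northing = −n_y/n_z = −0.13833.
Unit vector along 100° is (sin 100°, cos 100°) = (0.9848, -0.1736).
Slope in that direction = a·(0.9848) + b·(-0.1736) = 0.18174.
Apparent dip = arctan|0.18174| = 10.3° (true dip is 11.9°, so apparent ≤ true as expected).

10.3°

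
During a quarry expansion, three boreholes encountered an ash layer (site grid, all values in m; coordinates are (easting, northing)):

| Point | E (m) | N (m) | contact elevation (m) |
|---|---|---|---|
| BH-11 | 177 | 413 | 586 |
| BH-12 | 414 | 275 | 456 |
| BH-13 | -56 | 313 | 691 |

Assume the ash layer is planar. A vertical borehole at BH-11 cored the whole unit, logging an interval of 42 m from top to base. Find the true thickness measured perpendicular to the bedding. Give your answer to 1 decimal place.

Two edge vectors: BH-11→BH-12 = (237, -138, -130), BH-11→BH-13 = (-233, -100, 105).
Normal n = (BH-11→BH-12) × (BH-11→BH-13) = (-27490, 5405, -55854).
So ∂z/∂E = −n_x/n_z = −0.49218 and ∂z/∂N = −n_y/n_z = 0.09677.
|∇z| = √(a²+b²) = 0.50160, so dip δ = arctan(0.50160) = 26.64°.
True thickness = vertical thickness × cos δ = 42 × cos 26.64° = 37.5 m.

37.5 m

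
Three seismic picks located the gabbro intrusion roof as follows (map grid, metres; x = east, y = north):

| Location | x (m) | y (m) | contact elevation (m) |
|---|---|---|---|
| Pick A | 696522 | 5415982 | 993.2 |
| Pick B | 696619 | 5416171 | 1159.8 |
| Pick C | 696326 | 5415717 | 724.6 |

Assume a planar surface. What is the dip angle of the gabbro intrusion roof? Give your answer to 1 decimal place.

39.5°

Let the plane be z = a·x + b·y + c.
Pick B−Pick A: 97a + 189b = 166.6;  Pick C−Pick A: −196a − 265b = −268.6.
Solving gives a = 0.58351, b = 0.58201.
Gradient magnitude |∇z| = √(a² + b²) = √(0.34048 + 0.33873) = 0.82415.
True dip = arctan(0.82415) = 39.5°, dipping toward SW (azimuth ≈ 225°).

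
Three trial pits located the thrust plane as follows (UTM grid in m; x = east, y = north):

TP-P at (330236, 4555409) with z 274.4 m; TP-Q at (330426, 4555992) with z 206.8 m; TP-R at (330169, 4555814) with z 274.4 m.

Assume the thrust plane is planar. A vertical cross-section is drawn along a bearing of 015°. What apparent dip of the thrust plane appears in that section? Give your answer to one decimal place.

Two edge vectors: TP-P→TP-Q = (190, 583, -67.6), TP-P→TP-R = (-67, 405, 0).
Normal n = (TP-P→TP-Q) × (TP-P→TP-R) = (27378, 4529.2, 116011).
So ∂z/∂x = −n_x/n_z = −0.23599 and ∂z/∂y = −n_y/n_z = −0.03904.
Unit vector along 015° is (sin 15°, cos 15°) = (0.2588, 0.9659).
Slope in that direction = a·(0.2588) + b·(0.9659) = −0.09879.
Apparent dip = arctan|0.09879| = 5.6° (true dip is 13.5°, so apparent ≤ true as expected).

5.6°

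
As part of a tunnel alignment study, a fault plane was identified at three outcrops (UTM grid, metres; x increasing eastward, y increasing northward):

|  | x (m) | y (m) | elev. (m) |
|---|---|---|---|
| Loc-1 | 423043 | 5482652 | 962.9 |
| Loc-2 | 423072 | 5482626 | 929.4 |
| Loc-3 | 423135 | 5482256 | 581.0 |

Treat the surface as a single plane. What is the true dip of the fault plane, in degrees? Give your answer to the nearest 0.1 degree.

Two edge vectors: Loc-1→Loc-2 = (29, -26, -33.5), Loc-1→Loc-3 = (92, -396, -381.9).
Normal n = (Loc-1→Loc-2) × (Loc-1→Loc-3) = (-3336.6, 7993.1, -9092).
So ∂z/∂x = −n_x/n_z = −0.36698 and ∂z/∂y = −n_y/n_z = 0.87914.
Gradient magnitude |∇z| = √(a² + b²) = √(0.13468 + 0.77288) = 0.95266.
True dip = arctan(0.95266) = 43.6°, dipping toward SSE (azimuth ≈ 157°).

43.6°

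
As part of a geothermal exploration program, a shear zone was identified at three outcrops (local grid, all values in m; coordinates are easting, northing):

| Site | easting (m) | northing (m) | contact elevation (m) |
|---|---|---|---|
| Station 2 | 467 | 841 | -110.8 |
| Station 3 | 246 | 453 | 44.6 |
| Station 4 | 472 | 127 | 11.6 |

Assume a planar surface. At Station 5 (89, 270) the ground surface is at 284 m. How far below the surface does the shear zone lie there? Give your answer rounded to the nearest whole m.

145 m

Two edge vectors: Station 2→Station 3 = (-221, -388, 155.4), Station 2→Station 4 = (5, -714, 122.4).
Normal n = (Station 2→Station 3) × (Station 2→Station 4) = (63464.4, 27827.4, 159734).
So ∂z/∂easting = −n_x/n_z = −0.39731 and ∂z/∂northing = −n_y/n_z = −0.17421.
Intercept c from Station 2: -110.8 + 185.55 + 146.51 = 221.26.
At (89, 270): z_contact = −35.4 − 47.0 + 221.26 = 138.9 m.
Depth below ground = 284 − 138.9 = 145 m.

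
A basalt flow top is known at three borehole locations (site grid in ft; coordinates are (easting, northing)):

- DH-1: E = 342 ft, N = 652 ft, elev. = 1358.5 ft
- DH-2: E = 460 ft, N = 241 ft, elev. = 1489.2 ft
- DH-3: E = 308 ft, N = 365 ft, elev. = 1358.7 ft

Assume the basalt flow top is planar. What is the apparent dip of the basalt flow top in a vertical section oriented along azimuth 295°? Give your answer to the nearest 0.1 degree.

Two edge vectors: DH-1→DH-2 = (118, -411, 130.7), DH-1→DH-3 = (-34, -287, 0.2).
Normal n = (DH-1→DH-2) × (DH-1→DH-3) = (37428.7, -4467.4, -47840).
So ∂z/∂E = −n_x/n_z = 0.78237 and ∂z/∂N = −n_y/n_z = −0.09338.
Unit vector along 295° is (sin 295°, cos 295°) = (-0.9063, 0.4226).
Slope in that direction = a·(-0.9063) + b·(0.4226) = −0.74854.
Apparent dip = arctan|0.74854| = 36.8° (true dip is 38.2°, so apparent ≤ true as expected).

36.8°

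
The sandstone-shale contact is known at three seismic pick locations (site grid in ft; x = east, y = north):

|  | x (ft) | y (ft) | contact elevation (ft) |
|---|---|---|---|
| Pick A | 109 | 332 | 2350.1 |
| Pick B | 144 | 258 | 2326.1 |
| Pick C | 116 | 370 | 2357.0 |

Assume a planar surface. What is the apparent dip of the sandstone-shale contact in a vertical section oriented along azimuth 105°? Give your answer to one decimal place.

15.0°

Let the plane be z = a·x + b·y + c.
Pick B−Pick A: 35a − 74b = −24;  Pick C−Pick A: 7a + 38b = 6.9.
Solving gives a = −0.21721, b = 0.22159.
Unit vector along 105° is (sin 105°, cos 105°) = (0.9659, -0.2588).
Slope in that direction = a·(0.9659) + b·(-0.2588) = −0.26716.
Apparent dip = arctan|0.26716| = 15.0° (true dip is 17.2°, so apparent ≤ true as expected).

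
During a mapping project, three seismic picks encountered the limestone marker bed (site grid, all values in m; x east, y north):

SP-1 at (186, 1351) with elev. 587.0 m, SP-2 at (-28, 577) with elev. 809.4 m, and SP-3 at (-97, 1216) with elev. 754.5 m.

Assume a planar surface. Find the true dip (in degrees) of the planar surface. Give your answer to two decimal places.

Let the plane be z = a·x + b·y + c.
SP-2−SP-1: −214a − 774b = 222.4;  SP-3−SP-1: −283a − 135b = 167.5.
Solving gives a = −0.52390, b = −0.14249.
Gradient magnitude |∇z| = √(a² + b²) = √(0.27447 + 0.02030) = 0.54293.
True dip = arctan(0.54293) = 28.50°, dipping toward ENE (azimuth ≈ 075°).

28.50°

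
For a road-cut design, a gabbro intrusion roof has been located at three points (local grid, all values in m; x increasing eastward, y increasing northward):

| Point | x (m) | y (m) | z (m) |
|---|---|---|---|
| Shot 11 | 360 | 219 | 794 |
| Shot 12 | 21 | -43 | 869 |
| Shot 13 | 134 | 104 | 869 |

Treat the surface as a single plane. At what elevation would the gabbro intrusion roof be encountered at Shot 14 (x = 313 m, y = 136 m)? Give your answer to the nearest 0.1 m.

Two edge vectors: Shot 11→Shot 12 = (-339, -262, 75), Shot 11→Shot 13 = (-226, -115, 75).
Normal n = (Shot 11→Shot 12) × (Shot 11→Shot 13) = (-11025, 8475, -20227).
So ∂z/∂x = −n_x/n_z = −0.54506 and ∂z/∂y = −n_y/n_z = 0.41899.
Intercept c from Shot 11: 794 + 196.22 − 91.76 = 898.46.
At (313, 136): z = −170.6 + 57.0 + 898.46 = 784.8 m.

784.8 m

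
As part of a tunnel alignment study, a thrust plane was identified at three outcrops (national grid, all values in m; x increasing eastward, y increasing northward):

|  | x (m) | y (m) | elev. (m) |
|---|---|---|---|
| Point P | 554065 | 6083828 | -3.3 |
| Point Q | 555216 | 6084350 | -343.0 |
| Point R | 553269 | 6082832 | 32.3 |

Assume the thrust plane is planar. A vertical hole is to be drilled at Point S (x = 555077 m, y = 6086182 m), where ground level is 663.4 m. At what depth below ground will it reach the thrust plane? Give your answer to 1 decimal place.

Two edge vectors: Point P→Point Q = (1151, 522, -339.7), Point P→Point R = (-796, -996, 35.6).
Normal n = (Point P→Point Q) × (Point P→Point R) = (-319758, 229425.6, -730884).
So ∂z/∂x = −n_x/n_z = −0.437494869 and ∂z/∂y = −n_y/n_z = 0.313901522.
Intercept c from Point P: -3.3 + 242400.59 − 1909722.87 = −1667325.57.
At (555077, 6086182): z_contact = −242843.34 + 1910461.79 − 1667325.57 = 292.88 m.
Depth below ground = 663.4 − 292.88 = 370.5 m.

370.5 m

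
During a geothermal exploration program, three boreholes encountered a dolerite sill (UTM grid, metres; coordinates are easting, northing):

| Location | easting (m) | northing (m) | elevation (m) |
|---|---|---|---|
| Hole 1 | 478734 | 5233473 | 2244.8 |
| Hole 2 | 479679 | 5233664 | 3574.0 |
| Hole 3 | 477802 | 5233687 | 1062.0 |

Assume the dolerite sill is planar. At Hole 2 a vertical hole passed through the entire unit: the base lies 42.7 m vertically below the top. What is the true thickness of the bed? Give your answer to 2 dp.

Let the plane be z = a·easting + b·northing + c.
Hole 2−Hole 1: 945a + 191b = 1329.2;  Hole 3−Hole 1: −932a + 214b = −1182.8.
Solving gives a = 1.34221, b = 0.31840.
|∇z| = √(a²+b²) = 1.37946, so dip δ = arctan(1.37946) = 54.06°.
True thickness = vertical thickness × cos δ = 42.7 × cos 54.06° = 25.06 m.

25.06 m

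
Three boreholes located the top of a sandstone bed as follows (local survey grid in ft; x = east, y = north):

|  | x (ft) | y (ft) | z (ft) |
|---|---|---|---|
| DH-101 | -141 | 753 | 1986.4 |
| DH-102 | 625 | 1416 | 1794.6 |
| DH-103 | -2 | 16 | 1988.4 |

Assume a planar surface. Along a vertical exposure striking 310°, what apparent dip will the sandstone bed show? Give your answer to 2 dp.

7.73°

Two edge vectors: DH-101→DH-102 = (766, 663, -191.8), DH-101→DH-103 = (139, -737, 2).
Normal n = (DH-101→DH-102) × (DH-101→DH-103) = (-140030.6, -28192.2, -656699).
So ∂z/∂x = −n_x/n_z = −0.21323 and ∂z/∂y = −n_y/n_z = −0.04293.
Unit vector along 310° is (sin 310°, cos 310°) = (-0.7660, 0.6428).
Slope in that direction = a·(-0.7660) + b·(0.6428) = 0.13575.
Apparent dip = arctan|0.13575| = 7.73° (true dip is 12.3°, so apparent ≤ true as expected).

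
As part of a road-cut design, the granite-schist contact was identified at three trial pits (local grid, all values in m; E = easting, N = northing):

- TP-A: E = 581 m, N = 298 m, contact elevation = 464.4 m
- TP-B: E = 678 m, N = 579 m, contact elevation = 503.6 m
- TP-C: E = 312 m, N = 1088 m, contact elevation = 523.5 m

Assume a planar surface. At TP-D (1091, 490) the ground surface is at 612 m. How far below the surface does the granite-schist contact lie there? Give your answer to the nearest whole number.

79 m

Two edge vectors: TP-A→TP-B = (97, 281, 39.2), TP-A→TP-C = (-269, 790, 59.1).
Normal n = (TP-A→TP-B) × (TP-A→TP-C) = (-14360.9, -16277.5, 152219).
So ∂z/∂E = −n_x/n_z = 0.09434 and ∂z/∂N = −n_y/n_z = 0.10693.
Intercept c from TP-A: 464.4 − 54.81 − 31.87 = 377.72.
At (1091, 490): z_contact = 102.9 + 52.4 + 377.72 = 533.0 m.
Depth below ground = 612 − 533.0 = 79 m.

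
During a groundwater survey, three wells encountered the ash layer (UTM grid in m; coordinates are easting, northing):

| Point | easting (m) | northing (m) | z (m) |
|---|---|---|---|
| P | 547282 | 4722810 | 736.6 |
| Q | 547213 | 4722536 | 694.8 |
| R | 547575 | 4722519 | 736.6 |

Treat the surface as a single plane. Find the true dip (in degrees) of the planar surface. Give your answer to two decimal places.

9.76°

Let the plane be z = a·easting + b·northing + c.
Q−P: −69a − 274b = −41.8;  R−P: 293a − 291b = 0.
Solving gives a = 0.12120, b = 0.12203.
Gradient magnitude |∇z| = √(a² + b²) = √(0.01469 + 0.01489) = 0.17199.
True dip = arctan(0.17199) = 9.76°, dipping toward SW (azimuth ≈ 225°).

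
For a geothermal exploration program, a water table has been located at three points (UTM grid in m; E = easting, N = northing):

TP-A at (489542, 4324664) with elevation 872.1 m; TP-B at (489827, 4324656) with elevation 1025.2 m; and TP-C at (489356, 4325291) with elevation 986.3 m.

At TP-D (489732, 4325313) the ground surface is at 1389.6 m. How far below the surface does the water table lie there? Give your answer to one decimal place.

190.1 m

Two edge vectors: TP-A→TP-B = (285, -8, 153.1), TP-A→TP-C = (-186, 627, 114.2).
Normal n = (TP-A→TP-B) × (TP-A→TP-C) = (-96907.3, -61023.6, 177207).
So ∂z/∂E = −n_x/n_z = 0.546859323 and ∂z/∂N = −n_y/n_z = 0.344363372.
Intercept c from TP-A: 872.1 − 267710.61 − 1489255.88 = −1756094.38.
At (489732, 4325313): z_contact = 267814.51 + 1489479.37 − 1756094.38 = 1199.50 m.
Depth below ground = 1389.6 − 1199.50 = 190.1 m.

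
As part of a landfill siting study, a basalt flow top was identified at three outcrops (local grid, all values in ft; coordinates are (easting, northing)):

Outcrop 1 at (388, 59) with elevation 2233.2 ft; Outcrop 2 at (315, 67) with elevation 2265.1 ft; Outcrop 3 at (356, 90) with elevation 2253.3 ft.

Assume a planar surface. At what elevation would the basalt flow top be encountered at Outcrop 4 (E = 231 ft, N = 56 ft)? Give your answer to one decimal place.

Let the plane be z = a·E + b·N + c.
Outcrop 2−Outcrop 1: −73a + 8b = 31.9;  Outcrop 3−Outcrop 1: −32a + 31b = 20.1.
Solving gives a = −0.41261, b = 0.22247.
Then c = 2233.2 − a·388 − b·59 = 2380.17.
At (231, 56): z = −95.3 + 12.5 + 2380.17 = 2297.3 ft.

2297.3 ft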